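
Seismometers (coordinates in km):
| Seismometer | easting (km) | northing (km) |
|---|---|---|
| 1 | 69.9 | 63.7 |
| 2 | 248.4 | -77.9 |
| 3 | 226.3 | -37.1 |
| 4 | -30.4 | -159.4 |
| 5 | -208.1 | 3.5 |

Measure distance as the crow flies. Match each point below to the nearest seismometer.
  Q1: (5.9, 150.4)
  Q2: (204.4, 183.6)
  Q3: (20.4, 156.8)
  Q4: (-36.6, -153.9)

Q1→1; Q2→1; Q3→1; Q4→4

Q1 at (5.9, 150.4):
  1: 107.8 km
  2: 333.1 km
  3: 289.4 km
  4: 311.9 km
  5: 259.6 km
  → nearest: 1 (107.8 km)
Q2 at (204.4, 183.6):
  1: 180.2 km
  2: 265.2 km
  3: 221.8 km
  4: 415.7 km
  5: 450.1 km
  → nearest: 1 (180.2 km)
Q3 at (20.4, 156.8):
  1: 105.4 km
  2: 327.2 km
  3: 282.8 km
  4: 320.3 km
  5: 275.2 km
  → nearest: 1 (105.4 km)
Q4 at (-36.6, -153.9):
  1: 242.3 km
  2: 295.0 km
  3: 287.7 km
  4: 8.3 km
  5: 232.8 km
  → nearest: 4 (8.3 km)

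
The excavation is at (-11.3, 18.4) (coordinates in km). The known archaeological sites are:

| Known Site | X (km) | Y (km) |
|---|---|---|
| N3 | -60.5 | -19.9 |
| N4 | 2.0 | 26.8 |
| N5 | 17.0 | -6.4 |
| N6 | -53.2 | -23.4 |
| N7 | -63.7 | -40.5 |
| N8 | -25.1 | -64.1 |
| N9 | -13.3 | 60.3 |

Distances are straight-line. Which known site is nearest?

N4

Distances from (-11.3, 18.4):
N3: √((-49.2)² + (-38.3)²) = √(2420.640 + 1466.890) = 62.4 km
N4: √((13.3)² + (8.4)²) = √(176.890 + 70.560) = 15.7 km
N5: √((28.3)² + (-24.8)²) = √(800.890 + 615.040) = 37.6 km
N6: √((-41.9)² + (-41.8)²) = √(1755.610 + 1747.240) = 59.2 km
N7: √((-52.4)² + (-58.9)²) = √(2745.760 + 3469.210) = 78.8 km
N8: √((-13.8)² + (-82.5)²) = √(190.440 + 6806.250) = 83.6 km
N9: √((-2.0)² + (41.9)²) = √(4.000 + 1755.610) = 41.9 km
Minimum: N4 at 15.7 km.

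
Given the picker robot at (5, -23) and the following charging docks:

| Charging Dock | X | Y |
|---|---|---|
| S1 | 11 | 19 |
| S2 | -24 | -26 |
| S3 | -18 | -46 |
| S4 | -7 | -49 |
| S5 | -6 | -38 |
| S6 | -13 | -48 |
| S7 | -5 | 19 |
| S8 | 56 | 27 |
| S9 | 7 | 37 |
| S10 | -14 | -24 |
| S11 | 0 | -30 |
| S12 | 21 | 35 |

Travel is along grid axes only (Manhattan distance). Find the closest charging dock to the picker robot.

Distances from (5, -23):
S1: |6| + |42| = 6 + 42 = 48
S2: |-29| + |-3| = 29 + 3 = 32
S3: |-23| + |-23| = 23 + 23 = 46
S4: |-12| + |-26| = 12 + 26 = 38
S5: |-11| + |-15| = 11 + 15 = 26
S6: |-18| + |-25| = 18 + 25 = 43
S7: |-10| + |42| = 10 + 42 = 52
S8: |51| + |50| = 51 + 50 = 101
S9: |2| + |60| = 2 + 60 = 62
S10: |-19| + |-1| = 19 + 1 = 20
S11: |-5| + |-7| = 5 + 7 = 12
S12: |16| + |58| = 16 + 58 = 74
Minimum: S11 at 12.

S11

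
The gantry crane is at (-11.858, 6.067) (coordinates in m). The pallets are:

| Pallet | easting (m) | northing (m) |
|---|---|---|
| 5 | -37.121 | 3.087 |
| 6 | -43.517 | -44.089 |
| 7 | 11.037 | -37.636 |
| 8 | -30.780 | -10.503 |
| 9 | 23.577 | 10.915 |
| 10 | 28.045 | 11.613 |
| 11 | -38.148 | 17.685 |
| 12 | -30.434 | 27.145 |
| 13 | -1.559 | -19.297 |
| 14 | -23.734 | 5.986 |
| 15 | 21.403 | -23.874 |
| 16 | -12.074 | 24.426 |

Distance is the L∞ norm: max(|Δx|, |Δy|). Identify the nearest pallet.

14

Distances from (-11.858, 6.067):
5: 25.263 m
6: 50.156 m
7: 43.703 m
8: 18.922 m
9: 35.435 m
10: 39.903 m
11: 26.290 m
12: 21.078 m
13: 25.364 m
14: 11.876 m
15: 33.261 m
16: 18.359 m
Minimum: 14 at 11.876 m.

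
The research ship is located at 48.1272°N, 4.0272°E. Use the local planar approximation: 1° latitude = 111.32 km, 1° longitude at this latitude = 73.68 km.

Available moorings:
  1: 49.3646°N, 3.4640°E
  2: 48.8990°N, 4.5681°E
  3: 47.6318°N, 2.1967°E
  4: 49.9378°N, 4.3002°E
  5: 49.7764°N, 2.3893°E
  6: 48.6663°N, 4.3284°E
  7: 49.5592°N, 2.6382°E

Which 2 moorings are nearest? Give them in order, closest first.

Distances from 48.1272°N, 4.0272°E:
1: √((1.2374·111.32)² + (-0.5632·73.68)²) = √(18974.337391 + 1721.965820) = 143.8621 km
2: √((0.7718·111.32)² + (0.5409·73.68)²) = √(7381.692398 + 1588.302419) = 94.7101 km
3: √((-0.4954·111.32)² + (-1.8305·73.68)²) = √(3041.293963 + 18190.251379) = 145.7105 km
4: √((1.8106·111.32)² + (0.2730·73.68)²) = √(40624.817911 + 404.598742) = 202.5572 km
5: √((1.6492·111.32)² + (-1.6379·73.68)²) = √(33704.900359 + 14563.776322) = 219.7013 km
6: √((0.5391·111.32)² + (0.3012·73.68)²) = √(3601.513599 + 492.503328) = 63.9845 km
7: √((1.4320·111.32)² + (-1.3890·73.68)²) = √(25411.624617 + 10473.786716) = 189.4345 km
Sorted: 6 (63.9845 km) < 2 (94.7101 km) < 1 (143.8621 km) < 3 (145.7105 km) < …

6, 2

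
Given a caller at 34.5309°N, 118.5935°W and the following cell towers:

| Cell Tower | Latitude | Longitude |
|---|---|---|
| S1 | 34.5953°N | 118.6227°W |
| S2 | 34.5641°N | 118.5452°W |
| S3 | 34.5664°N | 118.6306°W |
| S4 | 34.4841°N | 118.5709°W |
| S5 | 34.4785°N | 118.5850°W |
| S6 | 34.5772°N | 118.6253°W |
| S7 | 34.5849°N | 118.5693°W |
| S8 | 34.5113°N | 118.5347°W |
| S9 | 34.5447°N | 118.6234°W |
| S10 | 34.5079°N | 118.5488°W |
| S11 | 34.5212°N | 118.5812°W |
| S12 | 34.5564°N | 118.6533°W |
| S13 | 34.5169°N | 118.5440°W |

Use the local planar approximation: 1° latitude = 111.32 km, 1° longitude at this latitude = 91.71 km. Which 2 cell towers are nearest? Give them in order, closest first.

Distances from 34.5309°N, 118.5935°W:
S1: 7.6528 km
S2: 5.7689 km
S3: 5.2148 km
S4: 5.6069 km
S5: 5.8850 km
S6: 5.9220 km
S7: 6.4079 km
S8: 5.8172 km
S9: 3.1431 km
S10: 4.8333 km
S11: 1.5615 km
S12: 6.1754 km
S13: 4.7997 km
Sorted: S11 (1.5615 km) < S9 (3.1431 km) < S13 (4.7997 km) < S10 (4.8333 km) < …

S11, S9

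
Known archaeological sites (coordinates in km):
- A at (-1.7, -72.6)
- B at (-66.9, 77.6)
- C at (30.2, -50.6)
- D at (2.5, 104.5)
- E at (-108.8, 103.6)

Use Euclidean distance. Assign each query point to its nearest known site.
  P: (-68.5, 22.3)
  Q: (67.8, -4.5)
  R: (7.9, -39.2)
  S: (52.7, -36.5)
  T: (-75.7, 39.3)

P at (-68.5, 22.3):
  A: √((66.8)² + (-94.9)²) = √(4462.240 + 9006.010) = 116.1 km
  B: √((1.6)² + (55.3)²) = √(2.560 + 3058.090) = 55.3 km
  C: √((98.7)² + (-72.9)²) = √(9741.690 + 5314.410) = 122.7 km
  D: √((71.0)² + (82.2)²) = √(5041.000 + 6756.840) = 108.6 km
  E: √((-40.3)² + (81.3)²) = √(1624.090 + 6609.690) = 90.7 km
  → nearest: B (55.3 km)
Q at (67.8, -4.5):
  A: √((-69.5)² + (-68.1)²) = √(4830.250 + 4637.610) = 97.3 km
  B: √((-134.7)² + (82.1)²) = √(18144.090 + 6740.410) = 157.7 km
  C: √((-37.6)² + (-46.1)²) = √(1413.760 + 2125.210) = 59.5 km
  D: √((-65.3)² + (109.0)²) = √(4264.090 + 11881.000) = 127.1 km
  E: √((-176.6)² + (108.1)²) = √(31187.560 + 11685.610) = 207.1 km
  → nearest: C (59.5 km)
R at (7.9, -39.2):
  A: √((-9.6)² + (-33.4)²) = √(92.160 + 1115.560) = 34.8 km
  B: √((-74.8)² + (116.8)²) = √(5595.040 + 13642.240) = 138.7 km
  C: √((22.3)² + (-11.4)²) = √(497.290 + 129.960) = 25.0 km
  D: √((-5.4)² + (143.7)²) = √(29.160 + 20649.690) = 143.8 km
  E: √((-116.7)² + (142.8)²) = √(13618.890 + 20391.840) = 184.4 km
  → nearest: C (25.0 km)
S at (52.7, -36.5):
  A: √((-54.4)² + (-36.1)²) = √(2959.360 + 1303.210) = 65.3 km
  B: √((-119.6)² + (114.1)²) = √(14304.160 + 13018.810) = 165.3 km
  C: √((-22.5)² + (-14.1)²) = √(506.250 + 198.810) = 26.6 km
  D: √((-50.2)² + (141.0)²) = √(2520.040 + 19881.000) = 149.7 km
  E: √((-161.5)² + (140.1)²) = √(26082.250 + 19628.010) = 213.8 km
  → nearest: C (26.6 km)
T at (-75.7, 39.3):
  A: √((74.0)² + (-111.9)²) = √(5476.000 + 12521.610) = 134.2 km
  B: √((8.8)² + (38.3)²) = √(77.440 + 1466.890) = 39.3 km
  C: √((105.9)² + (-89.9)²) = √(11214.810 + 8082.010) = 138.9 km
  D: √((78.2)² + (65.2)²) = √(6115.240 + 4251.040) = 101.8 km
  E: √((-33.1)² + (64.3)²) = √(1095.610 + 4134.490) = 72.3 km
  → nearest: B (39.3 km)

P→B; Q→C; R→C; S→C; T→B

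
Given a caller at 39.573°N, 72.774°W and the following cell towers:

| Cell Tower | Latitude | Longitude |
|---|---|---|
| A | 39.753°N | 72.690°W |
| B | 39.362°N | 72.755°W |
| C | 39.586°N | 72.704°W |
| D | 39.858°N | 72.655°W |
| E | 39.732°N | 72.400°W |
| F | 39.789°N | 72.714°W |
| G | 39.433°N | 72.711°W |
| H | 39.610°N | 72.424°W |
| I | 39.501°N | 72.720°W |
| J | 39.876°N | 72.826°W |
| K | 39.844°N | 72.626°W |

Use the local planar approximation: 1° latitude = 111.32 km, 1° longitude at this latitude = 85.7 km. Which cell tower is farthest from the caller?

E

Distances from 39.573°N, 72.774°W:
A: 21.292 km
B: 23.545 km
C: 6.171 km
D: 33.325 km
E: 36.614 km
F: 24.589 km
G: 16.494 km
H: 30.276 km
I: 9.255 km
J: 34.023 km
K: 32.726 km
Maximum: E at 36.614 km.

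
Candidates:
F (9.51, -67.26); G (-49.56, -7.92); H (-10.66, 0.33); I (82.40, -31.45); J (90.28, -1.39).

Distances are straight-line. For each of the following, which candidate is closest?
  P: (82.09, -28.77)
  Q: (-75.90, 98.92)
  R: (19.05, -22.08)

P at (82.09, -28.77):
  F: √((-72.58)² + (-38.49)²) = √(5267.8564 + 1481.4801) = 82.15
  G: √((-131.65)² + (20.85)²) = √(17331.7225 + 434.7225) = 133.29
  H: √((-92.75)² + (29.10)²) = √(8602.5625 + 846.8100) = 97.21
  I: √((0.31)² + (-2.68)²) = √(0.0961 + 7.1824) = 2.70
  J: √((8.19)² + (27.38)²) = √(67.0761 + 749.6644) = 28.58
  → nearest: I (2.70)
Q at (-75.90, 98.92):
  F: √((85.41)² + (-166.18)²) = √(7294.8681 + 27615.7924) = 186.84
  G: √((26.34)² + (-106.84)²) = √(693.7956 + 11414.7856) = 110.04
  H: √((65.24)² + (-98.59)²) = √(4256.2576 + 9719.9881) = 118.22
  I: √((158.30)² + (-130.37)²) = √(25058.8900 + 16996.3369) = 205.07
  J: √((166.18)² + (-100.31)²) = √(27615.7924 + 10062.0961) = 194.11
  → nearest: G (110.04)
R at (19.05, -22.08):
  F: √((-9.54)² + (-45.18)²) = √(91.0116 + 2041.2324) = 46.18
  G: √((-68.61)² + (14.16)²) = √(4707.3321 + 200.5056) = 70.06
  H: √((-29.71)² + (22.41)²) = √(882.6841 + 502.2081) = 37.21
  I: √((63.35)² + (-9.37)²) = √(4013.2225 + 87.7969) = 64.04
  J: √((71.23)² + (20.69)²) = √(5073.7129 + 428.0761) = 74.17
  → nearest: H (37.21)

P→I; Q→G; R→H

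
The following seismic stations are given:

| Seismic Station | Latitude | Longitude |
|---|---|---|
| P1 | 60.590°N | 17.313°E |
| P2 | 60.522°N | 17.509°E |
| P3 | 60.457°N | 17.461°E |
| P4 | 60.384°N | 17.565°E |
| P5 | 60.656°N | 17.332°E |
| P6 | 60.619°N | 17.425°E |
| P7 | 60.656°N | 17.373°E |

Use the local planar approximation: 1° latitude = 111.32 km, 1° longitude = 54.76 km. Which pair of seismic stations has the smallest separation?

P5 and P7

Pairwise distances:
P1–P2: √((-0.068·111.32)² + (0.196·54.76)²) = √(57.30127 + 115.19643) = 13.134 km
P1–P3: √((-0.133·111.32)² + (0.148·54.76)²) = √(219.20461 + 65.68260) = 16.879 km
P1–P4: √((-0.206·111.32)² + (0.252·54.76)²) = √(525.87295 + 190.42675) = 26.764 km
P1–P5: √((0.066·111.32)² + (0.019·54.76)²) = √(53.98017 + 1.08252) = 7.420 km
P1–P6: √((0.029·111.32)² + (0.112·54.76)²) = √(10.42179 + 37.61516) = 6.931 km
P1–P7: √((0.066·111.32)² + (0.060·54.76)²) = √(53.98017 + 10.79517) = 8.048 km
P2–P3: √((-0.065·111.32)² + (-0.048·54.76)²) = √(52.35680 + 6.90891) = 7.698 km
P2–P4: √((-0.138·111.32)² + (0.056·54.76)²) = √(235.99596 + 9.40379) = 15.665 km
P2–P5: √((0.134·111.32)² + (-0.177·54.76)²) = √(222.51331 + 93.94494) = 17.789 km
P2–P6: √((0.097·111.32)² + (-0.084·54.76)²) = √(116.59767 + 21.15853) = 11.737 km
P2–P7: √((0.134·111.32)² + (-0.136·54.76)²) = √(222.51331 + 55.46317) = 16.673 km
P3–P4: √((-0.073·111.32)² + (0.104·54.76)²) = √(66.03773 + 32.43348) = 9.923 km
P3–P5: √((0.199·111.32)² + (-0.129·54.76)²) = √(490.74123 + 49.90066) = 23.252 km
P3–P6: √((0.162·111.32)² + (-0.036·54.76)²) = √(325.21939 + 3.88626) = 18.141 km
P3–P7: √((0.199·111.32)² + (-0.088·54.76)²) = √(490.74123 + 23.22160) = 22.671 km
P4–P5: √((0.272·111.32)² + (-0.233·54.76)²) = √(916.82026 + 162.79412) = 32.857 km
P4–P6: √((0.235·111.32)² + (-0.140·54.76)²) = √(684.35606 + 58.77369) = 27.260 km
P4–P7: √((0.272·111.32)² + (-0.192·54.76)²) = √(916.82026 + 110.54251) = 32.053 km
P5–P6: √((-0.037·111.32)² + (0.093·54.76)²) = √(16.96484 + 25.93539) = 6.550 km
P5–P7: √((0.000·111.32)² + (0.041·54.76)²) = √(0.00000 + 5.04074) = 2.245 km
P6–P7: √((0.037·111.32)² + (-0.052·54.76)²) = √(16.96484 + 8.10837) = 5.007 km
Closest pair: P5–P7 at 2.245 km.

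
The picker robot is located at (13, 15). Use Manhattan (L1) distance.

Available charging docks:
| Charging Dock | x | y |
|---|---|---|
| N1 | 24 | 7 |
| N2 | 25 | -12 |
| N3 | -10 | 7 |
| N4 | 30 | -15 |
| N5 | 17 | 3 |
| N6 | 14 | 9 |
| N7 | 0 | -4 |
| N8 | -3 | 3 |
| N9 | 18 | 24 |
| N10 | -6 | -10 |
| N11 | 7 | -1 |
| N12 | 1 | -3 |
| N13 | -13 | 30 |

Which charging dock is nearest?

Distances from (13, 15):
N1: |11| + |-8| = 11 + 8 = 19
N2: |12| + |-27| = 12 + 27 = 39
N3: |-23| + |-8| = 23 + 8 = 31
N4: |17| + |-30| = 17 + 30 = 47
N5: |4| + |-12| = 4 + 12 = 16
N6: |1| + |-6| = 1 + 6 = 7
N7: |-13| + |-19| = 13 + 19 = 32
N8: |-16| + |-12| = 16 + 12 = 28
N9: |5| + |9| = 5 + 9 = 14
N10: |-19| + |-25| = 19 + 25 = 44
N11: |-6| + |-16| = 6 + 16 = 22
N12: |-12| + |-18| = 12 + 18 = 30
N13: |-26| + |15| = 26 + 15 = 41
Minimum: N6 at 7.

N6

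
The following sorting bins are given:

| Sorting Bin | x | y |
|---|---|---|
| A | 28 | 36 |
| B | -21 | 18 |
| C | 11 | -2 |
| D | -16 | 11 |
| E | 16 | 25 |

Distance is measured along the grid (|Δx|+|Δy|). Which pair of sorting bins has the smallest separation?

B and D

Pairwise distances:
A–B: |-49| + |-18| = 49 + 18 = 67
A–C: |-17| + |-38| = 17 + 38 = 55
A–D: |-44| + |-25| = 44 + 25 = 69
A–E: |-12| + |-11| = 12 + 11 = 23
B–C: |32| + |-20| = 32 + 20 = 52
B–D: |5| + |-7| = 5 + 7 = 12
B–E: |37| + |7| = 37 + 7 = 44
C–D: |-27| + |13| = 27 + 13 = 40
C–E: |5| + |27| = 5 + 27 = 32
D–E: |32| + |14| = 32 + 14 = 46
Closest pair: B–D at 12.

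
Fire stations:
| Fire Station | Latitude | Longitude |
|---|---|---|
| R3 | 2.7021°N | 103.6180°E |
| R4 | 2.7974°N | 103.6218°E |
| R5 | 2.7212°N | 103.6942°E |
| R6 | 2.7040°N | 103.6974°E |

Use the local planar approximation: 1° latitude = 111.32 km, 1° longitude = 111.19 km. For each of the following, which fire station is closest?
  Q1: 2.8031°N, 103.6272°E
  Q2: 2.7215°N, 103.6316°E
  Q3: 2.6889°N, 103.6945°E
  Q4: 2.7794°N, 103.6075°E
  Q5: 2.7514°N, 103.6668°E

Q1→R4; Q2→R3; Q3→R6; Q4→R4; Q5→R5

Q1 at 2.8031°N, 103.6272°E:
  R3: √((-0.1010·111.32)² + (-0.0092·111.19)²) = √(126.412245 + 1.046423) = 11.2898 km
  R4: √((-0.0057·111.32)² + (-0.0054·111.19)²) = √(0.402621 + 0.360511) = 0.8736 km
  R5: √((-0.0819·111.32)² + (0.0670·111.19)²) = √(83.121658 + 55.498477) = 11.7737 km
  R6: √((-0.0991·111.32)² + (0.0702·111.19)²) = √(121.700876 + 60.926423) = 13.5140 km
  → nearest: R4 (0.8736 km)
Q2 at 2.7215°N, 103.6316°E:
  R3: √((-0.0194·111.32)² + (-0.0136·111.19)²) = √(4.663907 + 2.286700) = 2.6364 km
  R4: √((0.0759·111.32)² + (-0.0098·111.19)²) = √(71.388778 + 1.187363) = 8.5192 km
  R5: √((-0.0003·111.32)² + (0.0626·111.19)²) = √(0.001115 + 48.448477) = 6.9606 km
  R6: √((-0.0175·111.32)² + (0.0658·111.19)²) = √(3.795094 + 53.528275) = 7.5712 km
  → nearest: R3 (2.6364 km)
Q3 at 2.6889°N, 103.6945°E:
  R3: √((0.0132·111.32)² + (-0.0765·111.19)²) = √(2.159207 + 72.352631) = 8.6320 km
  R4: √((0.1085·111.32)² + (-0.0727·111.19)²) = √(145.883398 + 65.343182) = 14.5336 km
  R5: √((0.0323·111.32)² + (-0.0003·111.19)²) = √(12.928598 + 0.001113) = 3.5958 km
  R6: √((0.0151·111.32)² + (0.0029·111.19)²) = √(2.825532 + 0.103975) = 1.7116 km
  → nearest: R6 (1.7116 km)
Q4 at 2.7794°N, 103.6075°E:
  R3: √((-0.0773·111.32)² + (0.0105·111.19)²) = √(74.046645 + 1.363045) = 8.6839 km
  R4: √((0.0180·111.32)² + (0.0143·111.19)²) = √(4.015054 + 2.528154) = 2.5580 km
  R5: √((-0.0582·111.32)² + (0.0867·111.19)²) = √(41.975160 + 92.932935) = 11.6150 km
  R6: √((-0.0754·111.32)² + (0.0899·111.19)²) = √(70.451312 + 99.919636) = 13.0526 km
  → nearest: R4 (2.5580 km)
Q5 at 2.7514°N, 103.6668°E:
  R3: √((-0.0493·111.32)² + (-0.0488·111.19)²) = √(30.118978 + 29.442257) = 7.7176 km
  R4: √((0.0460·111.32)² + (-0.0450·111.19)²) = √(26.221773 + 25.035513) = 7.1594 km
  R5: √((-0.0302·111.32)² + (0.0274·111.19)²) = √(11.302130 + 9.281808) = 4.5370 km
  R6: √((-0.0474·111.32)² + (0.0306·111.19)²) = √(27.842170 + 11.576421) = 6.2784 km
  → nearest: R5 (4.5370 km)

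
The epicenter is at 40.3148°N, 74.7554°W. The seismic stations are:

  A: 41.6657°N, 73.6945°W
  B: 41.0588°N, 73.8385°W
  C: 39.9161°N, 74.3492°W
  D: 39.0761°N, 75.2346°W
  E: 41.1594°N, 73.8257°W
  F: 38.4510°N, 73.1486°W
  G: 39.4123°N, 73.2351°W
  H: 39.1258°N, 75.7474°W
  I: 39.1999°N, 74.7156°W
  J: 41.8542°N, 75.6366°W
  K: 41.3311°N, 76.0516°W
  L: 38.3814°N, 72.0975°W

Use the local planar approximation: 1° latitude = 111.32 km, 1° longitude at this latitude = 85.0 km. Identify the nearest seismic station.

C

Distances from 40.3148°N, 74.7554°W:
A: √((1.3509·111.32)² + (1.0609·85.0)²) = √(22614.802468 + 8131.801152) = 175.3471 km
B: √((0.7440·111.32)² + (0.9169·85.0)²) = √(6859.496936 + 6074.098032) = 113.7260 km
C: √((-0.3987·111.32)² + (0.4062·85.0)²) = √(1969.875899 + 1192.113729) = 56.2316 km
D: √((-1.2387·111.32)² + (-0.4792·85.0)²) = √(19014.226830 + 1659.095824) = 143.7822 km
E: √((0.8446·111.32)² + (0.9297·85.0)²) = √(8839.924372 + 6244.871600) = 122.8202 km
F: √((-1.8638·111.32)² + (1.6068·85.0)²) = √(43047.210115 + 18653.550084) = 248.3964 km
G: √((-0.9025·111.32)² + (1.5203·85.0)²) = √(10093.477436 + 16699.229850) = 163.6848 km
H: √((-1.1890·111.32)² + (-0.9920·85.0)²) = √(17519.031946 + 7109.862400) = 156.9360 km
I: √((-1.1149·111.32)² + (0.0398·85.0)²) = √(15403.457911 + 11.444689) = 124.1568 km
J: √((1.5394·111.32)² + (-0.8812·85.0)²) = √(29366.308698 + 5610.309604) = 187.0204 km
K: √((1.0163·111.32)² + (-1.2962·85.0)²) = √(12799.418711 + 12138.971329) = 157.9189 km
L: √((-1.9334·111.32)² + (2.6579·85.0)²) = √(46322.268956 + 51040.524162) = 312.0301 km
Minimum: C at 56.2316 km.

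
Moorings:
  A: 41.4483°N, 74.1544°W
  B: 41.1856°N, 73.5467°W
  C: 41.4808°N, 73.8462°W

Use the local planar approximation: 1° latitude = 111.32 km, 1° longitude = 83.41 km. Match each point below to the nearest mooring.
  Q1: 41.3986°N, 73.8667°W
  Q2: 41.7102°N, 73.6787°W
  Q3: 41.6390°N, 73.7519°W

Q1→C; Q2→C; Q3→C

Q1 at 41.3986°N, 73.8667°W:
  A: √((0.0497·111.32)² + (-0.2877·83.41)²) = √(30.609707 + 575.858745) = 24.6266 km
  B: √((-0.2130·111.32)² + (0.3200·83.41)²) = √(562.219109 + 712.420157) = 35.7021 km
  C: √((0.0822·111.32)² + (0.0205·83.41)²) = √(83.731723 + 2.923775) = 9.3089 km
  → nearest: C (9.3089 km)
Q2 at 41.7102°N, 73.6787°W:
  A: √((-0.2619·111.32)² + (-0.4757·83.41)²) = √(849.996999 + 1574.354556) = 49.2377 km
  B: √((-0.5246·111.32)² + (0.1320·83.41)²) = √(3410.381532 + 121.222742) = 59.4273 km
  C: √((-0.2294·111.32)² + (-0.1675·83.41)²) = √(652.128563 + 195.193731) = 29.1088 km
  → nearest: C (29.1088 km)
Q3 at 41.6390°N, 73.7519°W:
  A: √((-0.1907·111.32)² + (-0.4025·83.41)²) = √(450.658723 + 1127.114435) = 39.7212 km
  B: √((-0.4534·111.32)² + (0.2052·83.41)²) = √(2547.472045 + 292.948282) = 53.2956 km
  C: √((-0.1582·111.32)² + (-0.0943·83.41)²) = √(310.141122 + 61.867081) = 19.2875 km
  → nearest: C (19.2875 km)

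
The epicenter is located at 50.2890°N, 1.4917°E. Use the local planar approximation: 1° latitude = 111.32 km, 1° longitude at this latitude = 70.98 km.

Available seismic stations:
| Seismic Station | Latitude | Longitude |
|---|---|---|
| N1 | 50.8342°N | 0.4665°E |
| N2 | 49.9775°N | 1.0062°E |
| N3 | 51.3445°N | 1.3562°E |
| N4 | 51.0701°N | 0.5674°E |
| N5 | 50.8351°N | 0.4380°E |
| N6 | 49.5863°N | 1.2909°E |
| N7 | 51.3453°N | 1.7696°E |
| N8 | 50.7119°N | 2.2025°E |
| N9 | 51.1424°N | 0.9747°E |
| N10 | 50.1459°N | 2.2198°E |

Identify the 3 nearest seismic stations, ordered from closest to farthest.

N2, N10, N8

Distances from 50.2890°N, 1.4917°E:
N1: √((0.5452·111.32)² + (-1.0252·70.98)²) = √(3683.478079 + 5295.283118) = 94.7563 km
N2: √((-0.3115·111.32)² + (-0.4855·70.98)²) = √(1202.437459 + 1187.546047) = 48.8875 km
N3: √((1.0555·111.32)² + (-0.1355·70.98)²) = √(13805.841103 + 92.501884) = 117.8912 km
N4: √((0.7811·111.32)² + (-0.9243·70.98)²) = √(7560.659347 + 4304.254043) = 108.9262 km
N5: √((0.5461·111.32)² + (-1.0537·70.98)²) = √(3695.649270 + 5593.787320) = 96.3817 km
N6: √((-0.7027·111.32)² + (-0.2008·70.98)²) = √(6119.082413 + 203.141852) = 79.5124 km
N7: √((1.0563·111.32)² + (0.2779·70.98)²) = √(13826.776884 + 389.089117) = 119.2303 km
N8: √((0.4229·111.32)² + (0.7108·70.98)²) = √(2216.265396 + 2545.463232) = 69.0053 km
N9: √((0.8534·111.32)² + (-0.5170·70.98)²) = √(9025.092720 + 1346.644855) = 101.8417 km
N10: √((-0.1431·111.32)² + (0.7281·70.98)²) = √(253.761459 + 2670.878008) = 54.0799 km
Sorted: N2 (48.8875 km) < N10 (54.0799 km) < N8 (69.0053 km) < N6 (79.5124 km) < N1 (94.7563 km) < …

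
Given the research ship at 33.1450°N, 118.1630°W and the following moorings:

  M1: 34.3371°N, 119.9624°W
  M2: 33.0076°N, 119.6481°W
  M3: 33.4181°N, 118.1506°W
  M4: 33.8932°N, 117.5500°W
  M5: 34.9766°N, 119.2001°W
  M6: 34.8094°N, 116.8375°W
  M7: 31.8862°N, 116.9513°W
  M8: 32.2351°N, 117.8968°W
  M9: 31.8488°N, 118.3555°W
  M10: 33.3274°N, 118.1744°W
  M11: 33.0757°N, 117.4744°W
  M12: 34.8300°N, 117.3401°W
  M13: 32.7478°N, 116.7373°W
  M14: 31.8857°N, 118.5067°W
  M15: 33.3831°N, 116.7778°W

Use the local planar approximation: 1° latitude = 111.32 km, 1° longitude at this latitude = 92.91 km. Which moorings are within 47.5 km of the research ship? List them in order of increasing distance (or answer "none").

M10, M3

Distances from 33.1450°N, 118.1630°W:
M1: 213.4488 km
M2: 138.8258 km
M3: 30.4233 km
M4: 100.9004 km
M5: 225.5157 km
M6: 222.4759 km
M7: 179.7508 km
M8: 104.2659 km
M9: 145.3972 km
M10: 20.3324 km
M11: 64.4413 km
M12: 202.5575 km
M13: 139.6467 km
M14: 143.7763 km
M15: 131.3999 km
Threshold 47.5 km: M10 (20.3324 km), M3 (30.4233 km) are within range.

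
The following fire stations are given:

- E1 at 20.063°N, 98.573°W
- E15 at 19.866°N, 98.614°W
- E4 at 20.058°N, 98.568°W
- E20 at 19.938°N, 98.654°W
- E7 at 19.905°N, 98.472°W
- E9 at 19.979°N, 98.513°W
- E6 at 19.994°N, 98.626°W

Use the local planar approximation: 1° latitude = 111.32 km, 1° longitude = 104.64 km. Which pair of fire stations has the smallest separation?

Pairwise distances:
E1–E15: 22.346 km
E1–E4: 0.764 km
E1–E20: 16.293 km
E1–E7: 20.520 km
E1–E9: 11.263 km
E1–E6: 9.474 km
E15–E4: 21.909 km
E15–E20: 9.042 km
E15–E7: 15.480 km
E15–E9: 16.430 km
E15–E6: 14.304 km
E4–E20: 16.107 km
E4–E7: 19.774 km
E4–E9: 10.510 km
E4–E6: 9.359 km
E20–E7: 19.396 km
E20–E9: 15.444 km
E20–E6: 6.888 km
E7–E9: 9.288 km
E7–E6: 18.917 km
E9–E6: 11.942 km
Closest pair: E1–E4 at 0.764 km.

E1 and E4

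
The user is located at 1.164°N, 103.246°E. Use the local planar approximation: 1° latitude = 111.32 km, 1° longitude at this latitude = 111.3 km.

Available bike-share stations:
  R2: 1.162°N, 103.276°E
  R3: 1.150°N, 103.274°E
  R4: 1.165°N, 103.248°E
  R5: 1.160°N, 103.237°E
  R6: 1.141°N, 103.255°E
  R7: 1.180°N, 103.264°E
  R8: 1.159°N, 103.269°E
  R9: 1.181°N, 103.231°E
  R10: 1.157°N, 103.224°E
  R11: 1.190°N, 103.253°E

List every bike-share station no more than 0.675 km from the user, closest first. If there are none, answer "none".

Distances from 1.164°N, 103.246°E:
R2: 3.346 km
R3: 3.484 km
R4: 0.249 km
R5: 1.096 km
R6: 2.749 km
R7: 2.681 km
R8: 2.620 km
R9: 2.524 km
R10: 2.570 km
R11: 2.997 km
Threshold 0.675 km: R4 (0.249 km) is within range.

R4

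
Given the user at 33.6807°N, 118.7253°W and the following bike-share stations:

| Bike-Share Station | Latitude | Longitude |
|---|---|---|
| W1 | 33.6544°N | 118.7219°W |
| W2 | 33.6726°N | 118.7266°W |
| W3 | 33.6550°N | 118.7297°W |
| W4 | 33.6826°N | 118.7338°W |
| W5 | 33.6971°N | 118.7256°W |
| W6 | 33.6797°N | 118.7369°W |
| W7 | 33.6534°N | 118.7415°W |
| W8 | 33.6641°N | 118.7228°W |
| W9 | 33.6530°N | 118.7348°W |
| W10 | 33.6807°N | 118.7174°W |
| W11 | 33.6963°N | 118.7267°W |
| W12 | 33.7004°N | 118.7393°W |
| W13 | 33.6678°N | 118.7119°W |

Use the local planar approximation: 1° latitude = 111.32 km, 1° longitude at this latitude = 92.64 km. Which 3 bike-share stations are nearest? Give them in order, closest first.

W10, W4, W2

Distances from 33.6807°N, 118.7253°W:
W1: 2.9446 km
W2: 0.9097 km
W3: 2.8898 km
W4: 0.8154 km
W5: 1.8259 km
W6: 1.0804 km
W7: 3.3894 km
W8: 1.8624 km
W9: 3.2067 km
W10: 0.7319 km
W11: 1.7414 km
W12: 2.5478 km
W13: 1.8982 km
Sorted: W10 (0.7319 km) < W4 (0.8154 km) < W2 (0.9097 km) < W6 (1.0804 km) < W11 (1.7414 km) < …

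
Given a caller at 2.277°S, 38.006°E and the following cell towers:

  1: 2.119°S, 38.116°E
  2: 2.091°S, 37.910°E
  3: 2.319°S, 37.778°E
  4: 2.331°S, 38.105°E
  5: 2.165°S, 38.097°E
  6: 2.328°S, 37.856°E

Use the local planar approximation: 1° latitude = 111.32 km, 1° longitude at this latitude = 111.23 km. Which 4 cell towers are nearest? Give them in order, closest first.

4, 5, 6, 1

Distances from 2.277°S, 38.006°E:
1: 21.426 km
2: 23.297 km
3: 25.788 km
4: 12.546 km
5: 16.059 km
6: 17.624 km
Sorted: 4 (12.546 km) < 5 (16.059 km) < 6 (17.624 km) < 1 (21.426 km) < 2 (23.297 km) < 3 (25.788 km)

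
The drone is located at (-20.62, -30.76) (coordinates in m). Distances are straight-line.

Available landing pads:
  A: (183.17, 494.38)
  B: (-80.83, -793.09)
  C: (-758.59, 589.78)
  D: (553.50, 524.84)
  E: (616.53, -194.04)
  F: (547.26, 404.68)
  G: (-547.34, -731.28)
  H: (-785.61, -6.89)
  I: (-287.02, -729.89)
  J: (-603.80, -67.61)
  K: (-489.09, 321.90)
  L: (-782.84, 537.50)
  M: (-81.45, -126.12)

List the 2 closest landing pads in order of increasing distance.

M, A

Distances from (-20.62, -30.76):
A: 563.30 m
B: 764.70 m
C: 964.19 m
D: 798.94 m
E: 657.74 m
F: 715.61 m
G: 876.45 m
H: 765.36 m
I: 748.17 m
J: 584.34 m
K: 586.37 m
L: 950.74 m
M: 113.11 m
Sorted: M (113.11 m) < A (563.30 m) < J (584.34 m) < K (586.37 m) < …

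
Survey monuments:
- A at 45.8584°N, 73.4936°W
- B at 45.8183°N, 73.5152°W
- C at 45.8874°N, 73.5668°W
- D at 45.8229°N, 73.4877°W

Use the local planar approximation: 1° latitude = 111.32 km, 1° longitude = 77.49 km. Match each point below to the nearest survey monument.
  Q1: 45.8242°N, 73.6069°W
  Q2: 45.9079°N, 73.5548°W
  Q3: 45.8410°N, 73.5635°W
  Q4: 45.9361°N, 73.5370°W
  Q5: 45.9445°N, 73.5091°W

Q1 at 45.8242°N, 73.6069°W:
  A: 9.5695 km
  B: 7.1361 km
  C: 7.6911 km
  D: 9.2379 km
  → nearest: B (7.1361 km)
Q2 at 45.9079°N, 73.5548°W:
  A: 7.2701 km
  B: 10.4356 km
  C: 2.4642 km
  D: 10.7967 km
  → nearest: C (2.4642 km)
Q3 at 45.8410°N, 73.5635°W:
  A: 5.7525 km
  B: 4.5160 km
  C: 5.1716 km
  D: 6.2097 km
  → nearest: B (4.5160 km)
Q4 at 45.9361°N, 73.5370°W:
  A: 9.2804 km
  B: 13.2219 km
  C: 5.8926 km
  D: 13.1678 km
  → nearest: C (5.8926 km)
Q5 at 45.9445°N, 73.5091°W:
  A: 9.6596 km
  B: 14.0565 km
  C: 7.7714 km
  D: 13.6377 km
  → nearest: C (7.7714 km)

Q1→B; Q2→C; Q3→B; Q4→C; Q5→C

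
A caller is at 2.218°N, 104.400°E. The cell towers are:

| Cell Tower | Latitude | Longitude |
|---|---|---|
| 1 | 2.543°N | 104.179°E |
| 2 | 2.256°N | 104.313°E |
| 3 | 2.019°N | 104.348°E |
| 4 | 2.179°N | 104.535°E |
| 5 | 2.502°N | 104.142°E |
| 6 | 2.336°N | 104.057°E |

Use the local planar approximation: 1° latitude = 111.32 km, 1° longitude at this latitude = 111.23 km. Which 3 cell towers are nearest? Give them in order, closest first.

Distances from 2.218°N, 104.400°E:
1: 43.740 km
2: 10.561 km
3: 22.895 km
4: 15.631 km
5: 42.697 km
6: 40.350 km
Sorted: 2 (10.561 km) < 4 (15.631 km) < 3 (22.895 km) < 6 (40.350 km) < 5 (42.697 km) < …

2, 4, 3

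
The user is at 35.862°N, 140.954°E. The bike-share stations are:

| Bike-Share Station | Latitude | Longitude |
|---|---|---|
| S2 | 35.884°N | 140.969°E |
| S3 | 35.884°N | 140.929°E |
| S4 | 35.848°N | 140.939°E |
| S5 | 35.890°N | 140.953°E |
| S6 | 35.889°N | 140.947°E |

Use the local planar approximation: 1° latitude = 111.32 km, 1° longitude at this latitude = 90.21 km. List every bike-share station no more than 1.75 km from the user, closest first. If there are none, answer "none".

none

Distances from 35.862°N, 140.954°E:
S2: 2.798 km
S3: 3.329 km
S4: 2.064 km
S5: 3.118 km
S6: 3.071 km
Threshold 1.75 km: none within range.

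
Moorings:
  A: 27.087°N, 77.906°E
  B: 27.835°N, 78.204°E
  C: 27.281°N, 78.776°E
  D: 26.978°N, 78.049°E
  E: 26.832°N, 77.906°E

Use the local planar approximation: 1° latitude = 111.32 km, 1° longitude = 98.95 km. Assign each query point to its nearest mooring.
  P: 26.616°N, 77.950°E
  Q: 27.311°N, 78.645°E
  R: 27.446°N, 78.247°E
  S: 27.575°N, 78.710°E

P→E; Q→C; R→B; S→C

P at 26.616°N, 77.950°E:
  A: 52.612 km
  B: 138.007 km
  C: 110.274 km
  D: 41.471 km
  E: 24.436 km
  → nearest: E (24.436 km)
Q at 27.311°N, 78.645°E:
  A: 77.259 km
  B: 72.848 km
  C: 13.386 km
  D: 69.657 km
  E: 90.501 km
  → nearest: C (13.386 km)
R at 27.446°N, 78.247°E:
  A: 52.303 km
  B: 43.512 km
  C: 55.474 km
  D: 55.660 km
  E: 76.225 km
  → nearest: B (43.512 km)
S at 27.575°N, 78.710°E:
  A: 96.334 km
  B: 57.832 km
  C: 33.373 km
  D: 93.245 km
  E: 114.761 km
  → nearest: C (33.373 km)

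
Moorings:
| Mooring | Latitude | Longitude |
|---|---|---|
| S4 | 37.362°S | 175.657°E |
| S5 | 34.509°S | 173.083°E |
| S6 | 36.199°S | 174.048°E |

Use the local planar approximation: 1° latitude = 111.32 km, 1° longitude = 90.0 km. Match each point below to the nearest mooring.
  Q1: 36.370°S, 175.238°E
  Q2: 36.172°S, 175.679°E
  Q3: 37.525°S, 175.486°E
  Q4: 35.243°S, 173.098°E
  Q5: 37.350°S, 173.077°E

Q1→S6; Q2→S4; Q3→S4; Q4→S5; Q5→S6

Q1 at 36.370°S, 175.238°E:
  S4: √((-0.992·111.32)² + (0.419·90.0)²) = √(12194.66122 + 1422.04410) = 116.691 km
  S5: √((1.861·111.32)² + (-2.155·90.0)²) = √(42917.96701 + 37616.60250) = 283.786 km
  S6: √((0.171·111.32)² + (-1.190·90.0)²) = √(362.35864 + 11470.41000) = 108.779 km
  → nearest: S6 (108.779 km)
Q2 at 36.172°S, 175.679°E:
  S4: √((-1.190·111.32)² + (-0.022·90.0)²) = √(17548.51285 + 3.92040) = 132.486 km
  S5: √((1.663·111.32)² + (-2.596·90.0)²) = √(34271.32487 + 54587.64960) = 298.092 km
  S6: √((-0.027·111.32)² + (-1.631·90.0)²) = √(9.03387 + 21547.30410) = 146.821 km
  → nearest: S4 (132.486 km)
Q3 at 37.525°S, 175.486°E:
  S4: √((0.163·111.32)² + (0.171·90.0)²) = √(329.24683 + 236.85210) = 23.793 km
  S5: √((3.016·111.32)² + (-2.403·90.0)²) = √(112722.09966 + 46772.71290) = 399.368 km
  S6: √((1.326·111.32)² + (-1.438·90.0)²) = √(21788.80657 + 16749.53640) = 196.312 km
  → nearest: S4 (23.793 km)
Q4 at 35.243°S, 173.098°E:
  S4: √((-2.119·111.32)² + (2.559·90.0)²) = √(55642.71451 + 53042.69610) = 329.675 km
  S5: √((0.734·111.32)² + (-0.015·90.0)²) = √(6676.34107 + 1.82250) = 81.720 km
  S6: √((-0.956·111.32)² + (0.950·90.0)²) = √(11325.62506 + 7310.25000) = 136.513 km
  → nearest: S5 (81.720 km)
Q5 at 37.350°S, 173.077°E:
  S4: √((-0.012·111.32)² + (2.580·90.0)²) = √(1.78447 + 53916.84000) = 232.204 km
  S5: √((2.841·111.32)² + (0.006·90.0)²) = √(100020.46350 + 0.29160) = 316.261 km
  S6: √((1.151·111.32)² + (0.971·90.0)²) = √(16417.12264 + 7637.01210) = 155.094 km
  → nearest: S6 (155.094 km)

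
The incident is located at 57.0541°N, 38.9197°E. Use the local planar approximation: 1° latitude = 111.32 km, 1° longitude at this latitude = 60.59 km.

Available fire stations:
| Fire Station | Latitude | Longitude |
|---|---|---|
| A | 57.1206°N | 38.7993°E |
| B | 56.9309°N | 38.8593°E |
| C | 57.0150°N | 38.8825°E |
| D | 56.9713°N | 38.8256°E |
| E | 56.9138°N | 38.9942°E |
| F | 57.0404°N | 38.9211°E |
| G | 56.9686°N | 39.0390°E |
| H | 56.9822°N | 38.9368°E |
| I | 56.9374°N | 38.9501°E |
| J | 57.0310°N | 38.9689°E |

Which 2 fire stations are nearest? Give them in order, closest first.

Distances from 57.0541°N, 38.9197°E:
A: √((0.0665·111.32)² + (-0.1204·60.59)²) = √(54.801152 + 53.217550) = 10.3932 km
B: √((-0.1232·111.32)² + (-0.0604·60.59)²) = √(188.090911 + 13.392936) = 14.1945 km
C: √((-0.0391·111.32)² + (-0.0372·60.59)²) = √(18.945231 + 5.080282) = 4.9016 km
D: √((-0.0828·111.32)² + (-0.0941·60.59)²) = √(84.958546 + 32.507319) = 10.8382 km
E: √((-0.1403·111.32)² + (0.0745·60.59)²) = √(243.928046 + 20.375790) = 16.2574 km
F: √((-0.0137·111.32)² + (0.0014·60.59)²) = √(2.325881 + 0.007195) = 1.5274 km
G: √((-0.0855·111.32)² + (0.1193·60.59)²) = √(90.589659 + 52.249579) = 11.9515 km
H: √((-0.0719·111.32)² + (0.0171·60.59)²) = √(64.062543 + 1.073480) = 8.0707 km
I: √((-0.1167·111.32)² + (0.0304·60.59)²) = √(168.767224 + 3.392728) = 13.1210 km
J: √((-0.0231·111.32)² + (0.0492·60.59)²) = √(6.612571 + 8.886528) = 3.9369 km
Sorted: F (1.5274 km) < J (3.9369 km) < C (4.9016 km) < H (8.0707 km) < …

F, J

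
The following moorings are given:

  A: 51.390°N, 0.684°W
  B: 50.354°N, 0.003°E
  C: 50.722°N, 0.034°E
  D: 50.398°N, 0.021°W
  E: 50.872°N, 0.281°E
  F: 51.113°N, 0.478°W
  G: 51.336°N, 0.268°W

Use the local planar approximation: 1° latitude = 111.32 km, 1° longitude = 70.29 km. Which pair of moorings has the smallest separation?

Pairwise distances:
A–B: 125.029 km
A–C: 89.871 km
A–D: 119.860 km
A–E: 89.028 km
A–F: 34.066 km
A–G: 29.852 km
B–C: 41.024 km
B–D: 5.180 km
B–E: 60.885 km
B–F: 91.005 km
B–G: 110.963 km
C–D: 36.274 km
C–E: 24.088 km
C–F: 56.477 km
C–G: 71.571 km
D–E: 56.876 km
D–F: 85.831 km
D–G: 105.852 km
E–F: 59.716 km
E–G: 64.476 km
F–G: 28.881 km
Closest pair: B–D at 5.180 km.

B and D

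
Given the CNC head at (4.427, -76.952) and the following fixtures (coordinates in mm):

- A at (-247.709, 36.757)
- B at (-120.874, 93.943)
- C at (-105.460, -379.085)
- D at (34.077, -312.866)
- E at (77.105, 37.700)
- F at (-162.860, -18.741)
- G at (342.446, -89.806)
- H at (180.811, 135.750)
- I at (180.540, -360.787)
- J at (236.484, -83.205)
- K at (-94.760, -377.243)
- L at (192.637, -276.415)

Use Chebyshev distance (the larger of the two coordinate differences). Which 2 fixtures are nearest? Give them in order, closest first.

E, F

Distances from (4.427, -76.952):
A: max(|-252.136|, |113.709|) = 252.136 mm
B: max(|-125.301|, |170.895|) = 170.895 mm
C: max(|-109.887|, |-302.133|) = 302.133 mm
D: max(|29.650|, |-235.914|) = 235.914 mm
E: max(|72.678|, |114.652|) = 114.652 mm
F: max(|-167.287|, |58.211|) = 167.287 mm
G: max(|338.019|, |-12.854|) = 338.019 mm
H: max(|176.384|, |212.702|) = 212.702 mm
I: max(|176.113|, |-283.835|) = 283.835 mm
J: max(|232.057|, |-6.253|) = 232.057 mm
K: max(|-99.187|, |-300.291|) = 300.291 mm
L: max(|188.210|, |-199.463|) = 199.463 mm
Sorted: E (114.652 mm) < F (167.287 mm) < B (170.895 mm) < L (199.463 mm) < …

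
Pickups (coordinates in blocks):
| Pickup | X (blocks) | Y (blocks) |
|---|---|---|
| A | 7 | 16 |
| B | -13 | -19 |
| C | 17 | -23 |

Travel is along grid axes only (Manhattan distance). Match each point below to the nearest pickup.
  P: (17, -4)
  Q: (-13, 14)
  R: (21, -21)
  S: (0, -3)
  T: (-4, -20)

P at (17, -4):
  A: |-10| + |20| = 10 + 20 = 30 blocks
  B: |-30| + |-15| = 30 + 15 = 45 blocks
  C: |0| + |-19| = 0 + 19 = 19 blocks
  → nearest: C (19 blocks)
Q at (-13, 14):
  A: |20| + |2| = 20 + 2 = 22 blocks
  B: |0| + |-33| = 0 + 33 = 33 blocks
  C: |30| + |-37| = 30 + 37 = 67 blocks
  → nearest: A (22 blocks)
R at (21, -21):
  A: |-14| + |37| = 14 + 37 = 51 blocks
  B: |-34| + |2| = 34 + 2 = 36 blocks
  C: |-4| + |-2| = 4 + 2 = 6 blocks
  → nearest: C (6 blocks)
S at (0, -3):
  A: |7| + |19| = 7 + 19 = 26 blocks
  B: |-13| + |-16| = 13 + 16 = 29 blocks
  C: |17| + |-20| = 17 + 20 = 37 blocks
  → nearest: A (26 blocks)
T at (-4, -20):
  A: |11| + |36| = 11 + 36 = 47 blocks
  B: |-9| + |1| = 9 + 1 = 10 blocks
  C: |21| + |-3| = 21 + 3 = 24 blocks
  → nearest: B (10 blocks)

P→C; Q→A; R→C; S→A; T→B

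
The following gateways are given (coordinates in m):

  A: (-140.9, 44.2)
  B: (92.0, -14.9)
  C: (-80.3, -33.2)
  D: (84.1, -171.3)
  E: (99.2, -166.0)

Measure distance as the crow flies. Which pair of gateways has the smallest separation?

D and E

Pairwise distances:
D–E: √((15.1)² + (5.3)²) = √(228.010 + 28.090) = 16.0 m
A–C: √((60.6)² + (-77.4)²) = √(3672.360 + 5990.760) = 98.3 m
B–E: √((7.2)² + (-151.1)²) = √(51.840 + 22831.210) = 151.3 m
B–D: √((-7.9)² + (-156.4)²) = √(62.410 + 24460.960) = 156.6 m
B–C: √((-172.3)² + (-18.3)²) = √(29687.290 + 334.890) = 173.3 m
C–D: √((164.4)² + (-138.1)²) = √(27027.360 + 19071.610) = 214.7 m
C–E: √((179.5)² + (-132.8)²) = √(32220.250 + 17635.840) = 223.3 m
A–B: √((232.9)² + (-59.1)²) = √(54242.410 + 3492.810) = 240.3 m
A–D: √((225.0)² + (-215.5)²) = √(50625.000 + 46440.250) = 311.6 m
A–E: √((240.1)² + (-210.2)²) = √(57648.010 + 44184.040) = 319.1 m
Closest pair: D–E at 16.0 m.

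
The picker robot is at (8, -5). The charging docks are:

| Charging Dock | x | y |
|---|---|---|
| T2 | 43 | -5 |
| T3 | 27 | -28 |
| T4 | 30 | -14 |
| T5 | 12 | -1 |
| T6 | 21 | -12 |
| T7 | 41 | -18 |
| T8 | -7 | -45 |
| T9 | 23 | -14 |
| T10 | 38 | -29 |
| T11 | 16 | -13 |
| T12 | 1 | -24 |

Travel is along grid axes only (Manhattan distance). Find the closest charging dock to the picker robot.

Distances from (8, -5):
T2: 35
T3: 42
T4: 31
T5: 8
T6: 20
T7: 46
T8: 55
T9: 24
T10: 54
T11: 16
T12: 26
Minimum: T5 at 8.

T5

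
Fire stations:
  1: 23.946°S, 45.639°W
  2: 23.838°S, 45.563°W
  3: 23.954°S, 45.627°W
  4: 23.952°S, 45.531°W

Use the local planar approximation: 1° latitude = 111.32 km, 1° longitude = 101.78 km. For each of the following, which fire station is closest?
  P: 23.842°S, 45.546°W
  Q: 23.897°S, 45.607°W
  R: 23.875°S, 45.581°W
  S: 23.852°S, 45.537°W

P at 23.842°S, 45.546°W:
  1: √((-0.104·111.32)² + (-0.093·101.78)²) = √(134.033412 + 89.596447) = 14.9543 km
  2: √((0.004·111.32)² + (-0.017·101.78)²) = √(0.198274 + 2.993800) = 1.7866 km
  3: √((-0.112·111.32)² + (-0.081·101.78)²) = √(155.447034 + 67.966504) = 14.9470 km
  4: √((-0.110·111.32)² + (0.015·101.78)²) = √(149.944923 + 2.330813) = 12.3400 km
  → nearest: 2 (1.7866 km)
Q at 23.897°S, 45.607°W:
  1: √((-0.049·111.32)² + (-0.032·101.78)²) = √(29.753534 + 10.607788) = 6.3531 km
  2: √((0.059·111.32)² + (0.044·101.78)²) = √(43.137048 + 20.055350) = 7.9494 km
  3: √((-0.057·111.32)² + (-0.020·101.78)²) = √(40.262071 + 4.143667) = 6.6638 km
  4: √((-0.055·111.32)² + (0.076·101.78)²) = √(37.486231 + 59.834557) = 9.8651 km
  → nearest: 1 (6.3531 km)
R at 23.875°S, 45.581°W:
  1: √((-0.071·111.32)² + (-0.058·101.78)²) = √(62.468790 + 34.848242) = 9.8649 km
  2: √((0.037·111.32)² + (0.018·101.78)²) = √(16.964843 + 3.356371) = 4.5079 km
  3: √((-0.079·111.32)² + (-0.046·101.78)²) = √(77.339361 + 21.920000) = 9.9629 km
  4: √((-0.077·111.32)² + (0.050·101.78)²) = √(73.473012 + 25.897921) = 9.9685 km
  → nearest: 2 (4.5079 km)
S at 23.852°S, 45.537°W:
  1: √((-0.094·111.32)² + (-0.102·101.78)²) = √(109.496970 + 107.776788) = 14.7402 km
  2: √((0.014·111.32)² + (-0.026·101.78)²) = √(2.428860 + 7.002798) = 3.0711 km
  3: √((-0.102·111.32)² + (-0.090·101.78)²) = √(128.927850 + 83.909264) = 14.5889 km
  4: √((-0.100·111.32)² + (0.006·101.78)²) = √(123.921424 + 0.372930) = 11.1487 km
  → nearest: 2 (3.0711 km)

P→2; Q→1; R→2; S→2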